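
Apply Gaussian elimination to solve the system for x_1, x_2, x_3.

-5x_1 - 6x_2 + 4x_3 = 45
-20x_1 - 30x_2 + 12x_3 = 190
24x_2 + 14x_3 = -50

(1, -5, 5)

Forward elimination on [A|b]:
R2 <- R2 - (4)*R1:  [  0  -6  -4  10 ]
R3 <- R3 - (-4)*R2:  [   0    0   -2  -10 ]
Row echelon form:
[ -5  -6   4  |   45 ]
[  0  -6  -4  |   10 ]
[  0   0  -2  |  -10 ]
Back-substitution:
x_3 = (-10) / -2 = 5
x_2 = (10 - (-4)*(5)) / -6 = -5
x_1 = (45 - (-6)*(-5) - (4)*(5)) / -5 = 1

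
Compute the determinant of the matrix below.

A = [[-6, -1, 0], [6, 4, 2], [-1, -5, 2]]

Forward elimination:
R2 <- R2 - (-1)*R1:  [ 0  3  2 ]
R3 <- R3 - (1/6)*R1:  [     0  -29/6      2 ]
R3 <- R3 - (-29/18)*R2:  [    0     0  47/9 ]
Upper-triangular form:
[ -6  -1     0 ]
[  0   3     2 ]
[  0   0  47/9 ]
det(A) = (-1)^0 * (-6) * (3) * (47/9) = -94  (0 row swaps -> sign +1)

det(A) = -94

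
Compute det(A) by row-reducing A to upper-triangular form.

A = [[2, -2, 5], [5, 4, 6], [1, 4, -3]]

Forward elimination:
R2 <- R2 - (5/2)*R1:  [     0      9  -13/2 ]
R3 <- R3 - (1/2)*R1:  [     0      5  -11/2 ]
R3 <- R3 - (5/9)*R2:  [     0      0  -17/9 ]
Upper-triangular form:
[ 2  -2      5 ]
[ 0   9  -13/2 ]
[ 0   0  -17/9 ]
det(A) = (-1)^0 * (2) * (9) * (-17/9) = -34  (0 row swaps -> sign +1)

det(A) = -34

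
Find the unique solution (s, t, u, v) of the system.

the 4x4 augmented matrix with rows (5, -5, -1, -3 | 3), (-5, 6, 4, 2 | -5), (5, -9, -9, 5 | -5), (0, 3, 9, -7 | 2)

(1, 2, -2, -2)

Forward elimination on [A|b]:
R2 <- R2 - (-1)*R1:  [  0   1   3  -1  -2 ]
R3 <- R3 - (1)*R1:  [  0  -4  -8   8  -8 ]
R3 <- R3 - (-4)*R2:  [   0    0    4    4  -16 ]
R4 <- R4 - (3)*R2:  [  0   0   0  -4   8 ]
Row echelon form:
[ 5  -5  -1  -3  |    3 ]
[ 0   1   3  -1  |   -2 ]
[ 0   0   4   4  |  -16 ]
[ 0   0   0  -4  |    8 ]
Back-substitution:
v = (8) / -4 = -2
u = (-16 - (4)*(-2)) / 4 = -2
t = (-2 - (3)*(-2) - (-1)*(-2)) / 1 = 2
s = (3 - (-5)*(2) - (-1)*(-2) - (-3)*(-2)) / 5 = 1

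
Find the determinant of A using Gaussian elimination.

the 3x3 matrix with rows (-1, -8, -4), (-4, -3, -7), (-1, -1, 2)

Forward elimination:
R2 <- R2 - (4)*R1:  [  0  29   9 ]
R3 <- R3 - (1)*R1:  [ 0  7  6 ]
R3 <- R3 - (7/29)*R2:  [      0       0  111/29 ]
Upper-triangular form:
[ -1  -8      -4 ]
[  0  29       9 ]
[  0   0  111/29 ]
det(A) = (-1)^0 * (-1) * (29) * (111/29) = -111  (0 row swaps -> sign +1)

det(A) = -111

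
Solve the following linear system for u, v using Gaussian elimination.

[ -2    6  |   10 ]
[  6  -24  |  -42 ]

Forward elimination on [A|b]:
R2 <- R2 - (-3)*R1:  [   0   -6  -12 ]
Row echelon form:
[ -2   6  |   10 ]
[  0  -6  |  -12 ]
Back-substitution:
v = (-12) / -6 = 2
u = (10 - (6)*(2)) / -2 = 1

(1, 2)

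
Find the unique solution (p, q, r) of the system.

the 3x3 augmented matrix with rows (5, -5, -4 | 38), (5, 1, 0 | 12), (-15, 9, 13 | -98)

Forward elimination on [A|b]:
R2 <- R2 - (1)*R1:  [   0    6    4  -26 ]
R3 <- R3 - (-3)*R1:  [  0  -6   1  16 ]
R3 <- R3 - (-1)*R2:  [   0    0    5  -10 ]
Row echelon form:
[ 5  -5  -4  |   38 ]
[ 0   6   4  |  -26 ]
[ 0   0   5  |  -10 ]
Back-substitution:
r = (-10) / 5 = -2
q = (-26 - (4)*(-2)) / 6 = -3
p = (38 - (-5)*(-3) - (-4)*(-2)) / 5 = 3

(3, -3, -2)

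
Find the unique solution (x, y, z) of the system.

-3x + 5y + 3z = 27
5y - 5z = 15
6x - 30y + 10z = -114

(-4, 3, 0)

Forward elimination on [A|b]:
R3 <- R3 - (-2)*R1:  [   0  -20   16  -60 ]
R3 <- R3 - (-4)*R2:  [  0   0  -4   0 ]
Row echelon form:
[ -3  5   3  |  27 ]
[  0  5  -5  |  15 ]
[  0  0  -4  |   0 ]
Back-substitution:
z = (0) / -4 = 0
y = (15 - (-5)*(0)) / 5 = 3
x = (27 - (5)*(3) - (3)*(0)) / -3 = -4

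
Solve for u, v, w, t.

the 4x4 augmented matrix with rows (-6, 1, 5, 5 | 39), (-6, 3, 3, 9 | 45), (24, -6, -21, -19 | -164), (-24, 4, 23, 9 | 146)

(-1, 3, 4, 2)

Forward elimination on [A|b]:
R2 <- R2 - (1)*R1:  [  0   2  -2   4   6 ]
R3 <- R3 - (-4)*R1:  [  0  -2  -1   1  -8 ]
R4 <- R4 - (4)*R1:  [   0    0    3  -11  -10 ]
R3 <- R3 - (-1)*R2:  [  0   0  -3   5  -2 ]
R4 <- R4 - (-1)*R3:  [   0    0    0   -6  -12 ]
Row echelon form:
[ -6  1   5   5  |   39 ]
[  0  2  -2   4  |    6 ]
[  0  0  -3   5  |   -2 ]
[  0  0   0  -6  |  -12 ]
Back-substitution:
t = (-12) / -6 = 2
w = (-2 - (5)*(2)) / -3 = 4
v = (6 - (-2)*(4) - (4)*(2)) / 2 = 3
u = (39 - (1)*(3) - (5)*(4) - (5)*(2)) / -6 = -1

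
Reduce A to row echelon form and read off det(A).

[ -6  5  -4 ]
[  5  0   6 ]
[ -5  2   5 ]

Forward elimination:
R2 <- R2 - (-5/6)*R1:  [    0  25/6   8/3 ]
R3 <- R3 - (5/6)*R1:  [     0  -13/6   25/3 ]
R3 <- R3 - (-13/25)*R2:  [      0       0  243/25 ]
Upper-triangular form:
[ -6     5      -4 ]
[  0  25/6     8/3 ]
[  0     0  243/25 ]
det(A) = (-1)^0 * (-6) * (25/6) * (243/25) = -243  (0 row swaps -> sign +1)

det(A) = -243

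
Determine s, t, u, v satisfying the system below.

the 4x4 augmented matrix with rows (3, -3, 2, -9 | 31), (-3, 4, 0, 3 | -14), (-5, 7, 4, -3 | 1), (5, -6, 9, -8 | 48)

Forward elimination on [A|b]:
R2 <- R2 - (-1)*R1:  [  0   1   2  -6  17 ]
R3 <- R3 - (-5/3)*R1:  [     0      2   22/3    -18  158/3 ]
R4 <- R4 - (5/3)*R1:  [     0     -1   17/3      7  -11/3 ]
R3 <- R3 - (2)*R2:  [    0     0  10/3    -6  56/3 ]
R4 <- R4 - (-1)*R2:  [    0     0  23/3     1  40/3 ]
R4 <- R4 - (23/10)*R3:  [      0       0       0    74/5  -148/5 ]
Row echelon form:
[ 3  -3     2    -9  |      31 ]
[ 0   1     2    -6  |      17 ]
[ 0   0  10/3    -6  |    56/3 ]
[ 0   0     0  74/5  |  -148/5 ]
Back-substitution:
v = (-148/5) / (74/5) = -2
u = (56/3 - (-6)*(-2)) / (10/3) = 2
t = (17 - (2)*(2) - (-6)*(-2)) / 1 = 1
s = (31 - (-3)*(1) - (2)*(2) - (-9)*(-2)) / 3 = 4

(4, 1, 2, -2)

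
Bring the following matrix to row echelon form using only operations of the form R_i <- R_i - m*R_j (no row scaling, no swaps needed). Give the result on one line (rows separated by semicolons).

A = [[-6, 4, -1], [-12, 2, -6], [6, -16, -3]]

Forward elimination:
R2 <- R2 - (2)*R1:  [  0  -6  -4 ]
R3 <- R3 - (-1)*R1:  [   0  -12   -4 ]
R3 <- R3 - (2)*R2:  [ 0  0  4 ]
Row echelon form:
[ -6   4  -1 ]
[  0  -6  -4 ]
[  0   0   4 ]

REF = [-6 4 -1; 0 -6 -4; 0 0 4]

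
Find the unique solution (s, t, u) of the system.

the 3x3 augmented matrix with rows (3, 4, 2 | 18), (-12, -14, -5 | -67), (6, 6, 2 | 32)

Forward elimination on [A|b]:
R2 <- R2 - (-4)*R1:  [ 0  2  3  5 ]
R3 <- R3 - (2)*R1:  [  0  -2  -2  -4 ]
R3 <- R3 - (-1)*R2:  [ 0  0  1  1 ]
Row echelon form:
[ 3  4  2  |  18 ]
[ 0  2  3  |   5 ]
[ 0  0  1  |   1 ]
Back-substitution:
u = (1) / 1 = 1
t = (5 - (3)*(1)) / 2 = 1
s = (18 - (4)*(1) - (2)*(1)) / 3 = 4

(4, 1, 1)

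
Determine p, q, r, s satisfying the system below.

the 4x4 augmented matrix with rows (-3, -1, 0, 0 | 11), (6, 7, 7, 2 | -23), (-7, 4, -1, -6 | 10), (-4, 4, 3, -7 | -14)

(-4, 1, -2, 4)

Forward elimination on [A|b]:
R2 <- R2 - (-2)*R1:  [  0   5   7   2  -1 ]
R3 <- R3 - (7/3)*R1:  [     0   19/3     -1     -6  -47/3 ]
R4 <- R4 - (4/3)*R1:  [     0   16/3      3     -7  -86/3 ]
R3 <- R3 - (19/15)*R2:  [       0        0  -148/15  -128/15    -72/5 ]
R4 <- R4 - (16/15)*R2:  [       0        0   -67/15  -137/15   -138/5 ]
R4 <- R4 - (67/148)*R3:  [       0        0        0  -195/37  -780/37 ]
Row echelon form:
[ -3  -1        0        0  |       11 ]
[  0   5        7        2  |       -1 ]
[  0   0  -148/15  -128/15  |    -72/5 ]
[  0   0        0  -195/37  |  -780/37 ]
Back-substitution:
s = (-780/37) / (-195/37) = 4
r = (-72/5 - (-128/15)*(4)) / (-148/15) = -2
q = (-1 - (7)*(-2) - (2)*(4)) / 5 = 1
p = (11 - (-1)*(1)) / -3 = -4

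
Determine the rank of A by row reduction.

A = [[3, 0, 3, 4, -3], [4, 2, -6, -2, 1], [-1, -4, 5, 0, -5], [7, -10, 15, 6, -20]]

rank(A) = 3

Row reduction:
R2 <- R2 - (4/3)*R1:  [     0      2    -10  -22/3      5 ]
R3 <- R3 - (-1/3)*R1:  [   0   -4    6  4/3   -6 ]
R4 <- R4 - (7/3)*R1:  [     0    -10      8  -10/3    -13 ]
R3 <- R3 - (-2)*R2:  [     0      0    -14  -40/3      4 ]
R4 <- R4 - (-5)*R2:  [   0    0  -42  -40   12 ]
R4 <- R4 - (3)*R3:  [ 0  0  0  0  0 ]
Row echelon form:
[ 3  0    3      4  -3 ]
[ 0  2  -10  -22/3   5 ]
[ 0  0  -14  -40/3   4 ]
[ 0  0    0      0   0 ]
Nonzero rows / pivot columns: 3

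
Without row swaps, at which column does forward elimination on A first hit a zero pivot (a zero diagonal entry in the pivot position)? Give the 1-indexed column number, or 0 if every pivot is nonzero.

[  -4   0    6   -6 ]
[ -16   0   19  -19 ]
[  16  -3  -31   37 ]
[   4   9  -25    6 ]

Naive forward elimination:
R2 <- R2 - (4)*R1:  [  0   0  -5   5 ]
R3 <- R3 - (-4)*R1:  [  0  -3  -7  13 ]
R4 <- R4 - (-1)*R1:  [   0    9  -19    0 ]
Matrix at this point:
[ -4   0    6  -6 ]
[  0   0   -5   5 ]
[  0  -3   -7  13 ]
[  0   9  -19   0 ]
Pivot entry (2,2) is zero but row 3 has -3 in column 2 -> naive elimination stops; a row interchange (e.g. R2 <-> R3) would be required here.

first zero-pivot column = 2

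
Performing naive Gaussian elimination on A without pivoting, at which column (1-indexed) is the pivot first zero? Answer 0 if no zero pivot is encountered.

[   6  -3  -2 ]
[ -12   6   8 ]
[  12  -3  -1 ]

first zero-pivot column = 2

Naive forward elimination:
R2 <- R2 - (-2)*R1:  [ 0  0  4 ]
R3 <- R3 - (2)*R1:  [ 0  3  3 ]
Matrix at this point:
[ 6  -3  -2 ]
[ 0   0   4 ]
[ 0   3   3 ]
Pivot entry (2,2) is zero but row 3 has 3 in column 2 -> naive elimination stops; a row interchange (e.g. R2 <-> R3) would be required here.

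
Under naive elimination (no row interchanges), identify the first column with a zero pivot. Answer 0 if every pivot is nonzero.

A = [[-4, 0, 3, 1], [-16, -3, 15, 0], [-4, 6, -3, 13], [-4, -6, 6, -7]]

first zero-pivot column = 3

Naive forward elimination:
R2 <- R2 - (4)*R1:  [  0  -3   3  -4 ]
R3 <- R3 - (1)*R1:  [  0   6  -6  12 ]
R4 <- R4 - (1)*R1:  [  0  -6   3  -8 ]
R3 <- R3 - (-2)*R2:  [ 0  0  0  4 ]
R4 <- R4 - (2)*R2:  [  0   0  -3   0 ]
Matrix at this point:
[ -4   0   3   1 ]
[  0  -3   3  -4 ]
[  0   0   0   4 ]
[  0   0  -3   0 ]
Pivot entry (3,3) is zero but row 4 has -3 in column 3 -> naive elimination stops; a row interchange (e.g. R3 <-> R4) would be required here.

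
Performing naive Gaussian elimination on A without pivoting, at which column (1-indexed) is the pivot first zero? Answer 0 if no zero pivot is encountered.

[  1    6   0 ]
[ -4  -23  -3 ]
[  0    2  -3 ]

Naive forward elimination:
R2 <- R2 - (-4)*R1:  [  0   1  -3 ]
R3 <- R3 - (2)*R2:  [ 0  0  3 ]
All pivots nonzero; naive elimination completes without hitting a zero pivot.

first zero-pivot column = 0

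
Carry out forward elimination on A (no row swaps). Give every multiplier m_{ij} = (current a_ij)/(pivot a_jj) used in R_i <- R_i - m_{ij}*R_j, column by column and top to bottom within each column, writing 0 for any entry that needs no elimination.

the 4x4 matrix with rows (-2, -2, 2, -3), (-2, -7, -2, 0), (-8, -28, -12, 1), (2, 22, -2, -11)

Forward elimination:
R2 <- R2 - (1)*R1:  [  0  -5  -4   3 ]
R3 <- R3 - (4)*R1:  [   0  -20  -20   13 ]
R4 <- R4 - (-1)*R1:  [   0   20    0  -14 ]
R3 <- R3 - (4)*R2:  [  0   0  -4   1 ]
R4 <- R4 - (-4)*R2:  [   0    0  -16   -2 ]
R4 <- R4 - (4)*R3:  [  0   0   0  -6 ]
Multipliers (in order of application): m_{21} = 1, m_{31} = 4, m_{41} = -1, m_{32} = 4, m_{42} = -4, m_{43} = 4

multipliers: 1, 4, -1, 4, -4, 4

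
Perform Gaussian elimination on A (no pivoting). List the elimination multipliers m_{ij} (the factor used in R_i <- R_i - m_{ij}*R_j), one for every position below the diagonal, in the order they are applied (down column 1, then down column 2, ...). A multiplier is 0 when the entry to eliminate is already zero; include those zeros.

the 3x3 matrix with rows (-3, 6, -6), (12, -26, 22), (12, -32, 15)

multipliers: -4, -4, 4

Forward elimination:
R2 <- R2 - (-4)*R1:  [  0  -2  -2 ]
R3 <- R3 - (-4)*R1:  [  0  -8  -9 ]
R3 <- R3 - (4)*R2:  [  0   0  -1 ]
Multipliers (in order of application): m_{21} = -4, m_{31} = -4, m_{32} = 4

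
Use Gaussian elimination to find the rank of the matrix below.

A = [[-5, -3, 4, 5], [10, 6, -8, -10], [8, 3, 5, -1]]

rank(A) = 2

Row reduction:
R2 <- R2 - (-2)*R1:  [ 0  0  0  0 ]
R3 <- R3 - (-8/5)*R1:  [    0  -9/5  57/5     7 ]
R2 <-> R3   (pivot in column 2 was zero)
[ -5    -3     4  5 ]
[  0  -9/5  57/5  7 ]
[  0     0     0  0 ]
Row echelon form:
[ -5    -3     4  5 ]
[  0  -9/5  57/5  7 ]
[  0     0     0  0 ]
Nonzero rows / pivot columns: 2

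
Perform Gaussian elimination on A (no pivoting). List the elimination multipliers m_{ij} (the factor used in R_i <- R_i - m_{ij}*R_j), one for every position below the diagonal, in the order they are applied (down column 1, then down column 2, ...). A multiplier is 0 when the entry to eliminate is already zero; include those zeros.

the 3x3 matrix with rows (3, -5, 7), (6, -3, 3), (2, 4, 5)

Forward elimination:
R2 <- R2 - (2)*R1:  [   0    7  -11 ]
R3 <- R3 - (2/3)*R1:  [    0  22/3   1/3 ]
R3 <- R3 - (22/21)*R2:  [    0     0  83/7 ]
Multipliers (in order of application): m_{21} = 2, m_{31} = 2/3, m_{32} = 22/21

multipliers: 2, 2/3, 22/21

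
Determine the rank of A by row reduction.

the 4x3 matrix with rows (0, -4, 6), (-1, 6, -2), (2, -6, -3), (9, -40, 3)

Row reduction:
R1 <-> R2   (pivot in column 1 was zero)
[ -1    6  -2 ]
[  0   -4   6 ]
[  2   -6  -3 ]
[  9  -40   3 ]
R3 <- R3 - (-2)*R1:  [  0   6  -7 ]
R4 <- R4 - (-9)*R1:  [   0   14  -15 ]
R3 <- R3 - (-3/2)*R2:  [ 0  0  2 ]
R4 <- R4 - (-7/2)*R2:  [ 0  0  6 ]
R4 <- R4 - (3)*R3:  [ 0  0  0 ]
Row echelon form:
[ -1   6  -2 ]
[  0  -4   6 ]
[  0   0   2 ]
[  0   0   0 ]
Nonzero rows / pivot columns: 3

rank(A) = 3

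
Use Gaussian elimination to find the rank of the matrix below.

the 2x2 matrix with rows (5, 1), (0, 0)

rank(A) = 1

Row reduction:
Row echelon form:
[ 5  1 ]
[ 0  0 ]
Nonzero rows / pivot columns: 1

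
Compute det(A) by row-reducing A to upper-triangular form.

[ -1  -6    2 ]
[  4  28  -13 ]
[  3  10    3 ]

det(A) = 4

Forward elimination:
R2 <- R2 - (-4)*R1:  [  0   4  -5 ]
R3 <- R3 - (-3)*R1:  [  0  -8   9 ]
R3 <- R3 - (-2)*R2:  [  0   0  -1 ]
Upper-triangular form:
[ -1  -6   2 ]
[  0   4  -5 ]
[  0   0  -1 ]
det(A) = (-1)^0 * (-1) * (4) * (-1) = 4  (0 row swaps -> sign +1)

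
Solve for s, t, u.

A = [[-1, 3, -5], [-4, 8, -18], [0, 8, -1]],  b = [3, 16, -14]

Forward elimination on [A|b]:
R2 <- R2 - (4)*R1:  [  0  -4   2   4 ]
R3 <- R3 - (-2)*R2:  [  0   0   3  -6 ]
Row echelon form:
[ -1   3  -5  |   3 ]
[  0  -4   2  |   4 ]
[  0   0   3  |  -6 ]
Back-substitution:
u = (-6) / 3 = -2
t = (4 - (2)*(-2)) / -4 = -2
s = (3 - (3)*(-2) - (-5)*(-2)) / -1 = 1

(1, -2, -2)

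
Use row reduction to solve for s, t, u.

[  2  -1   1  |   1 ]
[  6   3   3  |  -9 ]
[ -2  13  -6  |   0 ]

(2, -2, -5)

Forward elimination on [A|b]:
R2 <- R2 - (3)*R1:  [   0    6    0  -12 ]
R3 <- R3 - (-1)*R1:  [  0  12  -5   1 ]
R3 <- R3 - (2)*R2:  [  0   0  -5  25 ]
Row echelon form:
[ 2  -1   1  |    1 ]
[ 0   6   0  |  -12 ]
[ 0   0  -5  |   25 ]
Back-substitution:
u = (25) / -5 = -5
t = (-12) / 6 = -2
s = (1 - (-1)*(-2) - (1)*(-5)) / 2 = 2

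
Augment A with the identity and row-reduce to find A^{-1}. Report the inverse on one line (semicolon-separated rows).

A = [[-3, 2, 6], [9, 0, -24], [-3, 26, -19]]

Gauss-Jordan on [A | I]:
R1 <- (1/-3)*R1:  [    1  -2/3    -2  |  -1/3     0     0 ]
R2 <- R2 - (9)*R1:  [  0   6  -6  |   3   1   0 ]
R3 <- R3 - (-3)*R1:  [   0   24  -25  |   -1    0    1 ]
R2 <- (1/6)*R2:  [   0    1   -1  |  1/2  1/6    0 ]
R1 <- R1 - (-2/3)*R2:  [    1     0  -8/3  |     0   1/9     0 ]
R3 <- R3 - (24)*R2:  [   0    0   -1  |  -13   -4    1 ]
R3 <- (1/-1)*R3:  [  0   0   1  |  13   4  -1 ]
R1 <- R1 - (-8/3)*R3:  [     1      0      0  |  104/3   97/9   -8/3 ]
R2 <- R2 - (-1)*R3:  [    0     1     0  |  27/2  25/6    -1 ]
Right block of [I | A^{-1}] is the inverse:
[ 104/3  97/9  -8/3 ]
[  27/2  25/6    -1 ]
[    13     4    -1 ]

inverse = [104/3 97/9 -8/3; 27/2 25/6 -1; 13 4 -1]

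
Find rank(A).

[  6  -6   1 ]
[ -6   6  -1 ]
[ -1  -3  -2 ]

Row reduction:
R2 <- R2 - (-1)*R1:  [ 0  0  0 ]
R3 <- R3 - (-1/6)*R1:  [     0     -4  -11/6 ]
R2 <-> R3   (pivot in column 2 was zero)
[ 6  -6      1 ]
[ 0  -4  -11/6 ]
[ 0   0      0 ]
Row echelon form:
[ 6  -6      1 ]
[ 0  -4  -11/6 ]
[ 0   0      0 ]
Nonzero rows / pivot columns: 2

rank(A) = 2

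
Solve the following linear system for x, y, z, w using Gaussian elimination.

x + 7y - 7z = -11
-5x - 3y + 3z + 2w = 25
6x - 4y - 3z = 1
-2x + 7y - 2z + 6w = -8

Forward elimination on [A|b]:
R2 <- R2 - (-5)*R1:  [   0   32  -32    2  -30 ]
R3 <- R3 - (6)*R1:  [   0  -46   39    0   67 ]
R4 <- R4 - (-2)*R1:  [   0   21  -16    6  -30 ]
R3 <- R3 - (-23/16)*R2:  [     0      0     -7   23/8  191/8 ]
R4 <- R4 - (21/32)*R2:  [       0        0        5    75/16  -165/16 ]
R4 <- R4 - (-5/7)*R3:  [       0        0        0  755/112  755/112 ]
Row echelon form:
[ 1   7   -7        0  |      -11 ]
[ 0  32  -32        2  |      -30 ]
[ 0   0   -7     23/8  |    191/8 ]
[ 0   0    0  755/112  |  755/112 ]
Back-substitution:
w = (755/112) / (755/112) = 1
z = (191/8 - (23/8)*(1)) / -7 = -3
y = (-30 - (-32)*(-3) - (2)*(1)) / 32 = -4
x = (-11 - (7)*(-4) - (-7)*(-3)) / 1 = -4

(-4, -4, -3, 1)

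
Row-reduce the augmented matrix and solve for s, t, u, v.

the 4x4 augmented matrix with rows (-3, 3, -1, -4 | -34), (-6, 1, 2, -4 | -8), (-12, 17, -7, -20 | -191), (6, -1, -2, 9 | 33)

Forward elimination on [A|b]:
R2 <- R2 - (2)*R1:  [  0  -5   4   4  60 ]
R3 <- R3 - (4)*R1:  [   0    5   -3   -4  -55 ]
R4 <- R4 - (-2)*R1:  [   0    5   -4    1  -35 ]
R3 <- R3 - (-1)*R2:  [ 0  0  1  0  5 ]
R4 <- R4 - (-1)*R2:  [  0   0   0   5  25 ]
Row echelon form:
[ -3   3  -1  -4  |  -34 ]
[  0  -5   4   4  |   60 ]
[  0   0   1   0  |    5 ]
[  0   0   0   5  |   25 ]
Back-substitution:
v = (25) / 5 = 5
u = (5) / 1 = 5
t = (60 - (4)*(5) - (4)*(5)) / -5 = -4
s = (-34 - (3)*(-4) - (-1)*(5) - (-4)*(5)) / -3 = -1

(-1, -4, 5, 5)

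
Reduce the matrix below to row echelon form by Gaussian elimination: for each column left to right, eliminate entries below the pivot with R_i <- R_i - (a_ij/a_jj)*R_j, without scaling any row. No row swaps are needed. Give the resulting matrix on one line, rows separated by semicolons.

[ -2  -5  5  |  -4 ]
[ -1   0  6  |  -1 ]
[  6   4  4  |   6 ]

Forward elimination:
R2 <- R2 - (1/2)*R1:  [   0  5/2  7/2    1 ]
R3 <- R3 - (-3)*R1:  [   0  -11   19   -6 ]
R3 <- R3 - (-22/5)*R2:  [     0      0  172/5   -8/5 ]
Row echelon form:
[ -2   -5      5  |    -4 ]
[  0  5/2    7/2  |     1 ]
[  0    0  172/5  |  -8/5 ]

REF = [-2 -5 5 -4; 0 5/2 7/2 1; 0 0 172/5 -8/5]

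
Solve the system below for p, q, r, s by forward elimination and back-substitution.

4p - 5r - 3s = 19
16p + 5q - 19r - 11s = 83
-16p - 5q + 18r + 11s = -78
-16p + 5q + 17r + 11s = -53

(0, 2, -5, 2)

Forward elimination on [A|b]:
R2 <- R2 - (4)*R1:  [ 0  5  1  1  7 ]
R3 <- R3 - (-4)*R1:  [  0  -5  -2  -1  -2 ]
R4 <- R4 - (-4)*R1:  [  0   5  -3  -1  23 ]
R3 <- R3 - (-1)*R2:  [  0   0  -1   0   5 ]
R4 <- R4 - (1)*R2:  [  0   0  -4  -2  16 ]
R4 <- R4 - (4)*R3:  [  0   0   0  -2  -4 ]
Row echelon form:
[ 4  0  -5  -3  |  19 ]
[ 0  5   1   1  |   7 ]
[ 0  0  -1   0  |   5 ]
[ 0  0   0  -2  |  -4 ]
Back-substitution:
s = (-4) / -2 = 2
r = (5) / -1 = -5
q = (7 - (1)*(-5) - (1)*(2)) / 5 = 2
p = (19 - (-5)*(-5) - (-3)*(2)) / 4 = 0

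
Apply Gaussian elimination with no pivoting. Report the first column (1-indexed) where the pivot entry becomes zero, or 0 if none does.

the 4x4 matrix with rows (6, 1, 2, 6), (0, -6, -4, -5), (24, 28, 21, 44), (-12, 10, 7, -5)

Naive forward elimination:
R3 <- R3 - (4)*R1:  [  0  24  13  20 ]
R4 <- R4 - (-2)*R1:  [  0  12  11   7 ]
R3 <- R3 - (-4)*R2:  [  0   0  -3   0 ]
R4 <- R4 - (-2)*R2:  [  0   0   3  -3 ]
R4 <- R4 - (-1)*R3:  [  0   0   0  -3 ]
All pivots nonzero; naive elimination completes without hitting a zero pivot.

first zero-pivot column = 0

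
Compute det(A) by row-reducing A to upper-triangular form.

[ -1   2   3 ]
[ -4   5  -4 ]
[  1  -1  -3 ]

Forward elimination:
R2 <- R2 - (4)*R1:  [   0   -3  -16 ]
R3 <- R3 - (-1)*R1:  [ 0  1  0 ]
R3 <- R3 - (-1/3)*R2:  [     0      0  -16/3 ]
Upper-triangular form:
[ -1   2      3 ]
[  0  -3    -16 ]
[  0   0  -16/3 ]
det(A) = (-1)^0 * (-1) * (-3) * (-16/3) = -16  (0 row swaps -> sign +1)

det(A) = -16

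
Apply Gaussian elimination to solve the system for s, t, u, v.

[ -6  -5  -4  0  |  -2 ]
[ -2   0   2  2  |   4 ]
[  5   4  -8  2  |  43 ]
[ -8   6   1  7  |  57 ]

(-1, 4, -3, 4)

Forward elimination on [A|b]:
R2 <- R2 - (1/3)*R1:  [    0   5/3  10/3     2  14/3 ]
R3 <- R3 - (-5/6)*R1:  [     0   -1/6  -34/3      2  124/3 ]
R4 <- R4 - (4/3)*R1:  [     0   38/3   19/3      7  179/3 ]
R3 <- R3 - (-1/10)*R2:  [     0      0    -11   11/5  209/5 ]
R4 <- R4 - (38/5)*R2:  [     0      0    -19  -41/5  121/5 ]
R4 <- R4 - (19/11)*R3:  [   0    0    0  -12  -48 ]
Row echelon form:
[ -6   -5    -4     0  |     -2 ]
[  0  5/3  10/3     2  |   14/3 ]
[  0    0   -11  11/5  |  209/5 ]
[  0    0     0   -12  |    -48 ]
Back-substitution:
v = (-48) / -12 = 4
u = (209/5 - (11/5)*(4)) / -11 = -3
t = (14/3 - (10/3)*(-3) - (2)*(4)) / (5/3) = 4
s = (-2 - (-5)*(4) - (-4)*(-3)) / -6 = -1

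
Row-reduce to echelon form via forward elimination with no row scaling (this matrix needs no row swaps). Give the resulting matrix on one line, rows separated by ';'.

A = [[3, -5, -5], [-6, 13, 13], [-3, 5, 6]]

REF = [3 -5 -5; 0 3 3; 0 0 1]

Forward elimination:
R2 <- R2 - (-2)*R1:  [ 0  3  3 ]
R3 <- R3 - (-1)*R1:  [ 0  0  1 ]
Row echelon form:
[ 3  -5  -5 ]
[ 0   3   3 ]
[ 0   0   1 ]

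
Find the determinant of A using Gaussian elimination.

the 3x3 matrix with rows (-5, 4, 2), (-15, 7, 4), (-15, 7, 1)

Forward elimination:
R2 <- R2 - (3)*R1:  [  0  -5  -2 ]
R3 <- R3 - (3)*R1:  [  0  -5  -5 ]
R3 <- R3 - (1)*R2:  [  0   0  -3 ]
Upper-triangular form:
[ -5   4   2 ]
[  0  -5  -2 ]
[  0   0  -3 ]
det(A) = (-1)^0 * (-5) * (-5) * (-3) = -75  (0 row swaps -> sign +1)

det(A) = -75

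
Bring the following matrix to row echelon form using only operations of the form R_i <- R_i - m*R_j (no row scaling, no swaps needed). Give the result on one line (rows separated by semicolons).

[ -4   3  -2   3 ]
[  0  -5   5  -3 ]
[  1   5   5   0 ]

Forward elimination:
R3 <- R3 - (-1/4)*R1:  [    0  23/4   9/2   3/4 ]
R3 <- R3 - (-23/20)*R2:  [      0       0    41/4  -27/10 ]
Row echelon form:
[ -4   3    -2       3 ]
[  0  -5     5      -3 ]
[  0   0  41/4  -27/10 ]

REF = [-4 3 -2 3; 0 -5 5 -3; 0 0 41/4 -27/10]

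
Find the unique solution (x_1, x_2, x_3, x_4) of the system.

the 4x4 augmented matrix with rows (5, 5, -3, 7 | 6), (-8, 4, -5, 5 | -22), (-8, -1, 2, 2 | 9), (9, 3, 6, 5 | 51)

(1, -1, 5, 3)

Forward elimination on [A|b]:
R2 <- R2 - (-8/5)*R1:  [     0     12  -49/5   81/5  -62/5 ]
R3 <- R3 - (-8/5)*R1:  [     0      7  -14/5   66/5   93/5 ]
R4 <- R4 - (9/5)*R1:  [     0     -6   57/5  -38/5  201/5 ]
R3 <- R3 - (7/12)*R2:  [     0      0  35/12   15/4  155/6 ]
R4 <- R4 - (-1/2)*R2:  [    0     0  13/2   1/2    34 ]
R4 <- R4 - (78/35)*R3:  [      0       0       0   -55/7  -165/7 ]
Row echelon form:
[ 5   5     -3      7  |       6 ]
[ 0  12  -49/5   81/5  |   -62/5 ]
[ 0   0  35/12   15/4  |   155/6 ]
[ 0   0      0  -55/7  |  -165/7 ]
Back-substitution:
x_4 = (-165/7) / (-55/7) = 3
x_3 = (155/6 - (15/4)*(3)) / (35/12) = 5
x_2 = (-62/5 - (-49/5)*(5) - (81/5)*(3)) / 12 = -1
x_1 = (6 - (5)*(-1) - (-3)*(5) - (7)*(3)) / 5 = 1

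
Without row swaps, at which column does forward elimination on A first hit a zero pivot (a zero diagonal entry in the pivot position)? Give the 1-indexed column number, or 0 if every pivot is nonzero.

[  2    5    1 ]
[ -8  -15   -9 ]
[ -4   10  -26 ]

Naive forward elimination:
R2 <- R2 - (-4)*R1:  [  0   5  -5 ]
R3 <- R3 - (-2)*R1:  [   0   20  -24 ]
R3 <- R3 - (4)*R2:  [  0   0  -4 ]
All pivots nonzero; naive elimination completes without hitting a zero pivot.

first zero-pivot column = 0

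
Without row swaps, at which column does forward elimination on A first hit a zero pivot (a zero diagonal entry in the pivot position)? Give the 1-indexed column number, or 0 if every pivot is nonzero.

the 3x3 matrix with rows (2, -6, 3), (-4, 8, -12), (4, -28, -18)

first zero-pivot column = 3

Naive forward elimination:
R2 <- R2 - (-2)*R1:  [  0  -4  -6 ]
R3 <- R3 - (2)*R1:  [   0  -16  -24 ]
R3 <- R3 - (4)*R2:  [ 0  0  0 ]
Matrix at this point:
[ 2  -6   3 ]
[ 0  -4  -6 ]
[ 0   0   0 ]
Pivot entry (3,3) in the last row is zero and there are no rows below to swap with -> zero pivot in column 3 (A is singular).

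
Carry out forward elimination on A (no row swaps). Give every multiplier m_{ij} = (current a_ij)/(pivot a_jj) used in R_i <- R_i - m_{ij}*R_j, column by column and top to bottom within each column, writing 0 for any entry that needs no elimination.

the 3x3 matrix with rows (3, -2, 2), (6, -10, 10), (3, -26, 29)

multipliers: 2, 1, 4

Forward elimination:
R2 <- R2 - (2)*R1:  [  0  -6   6 ]
R3 <- R3 - (1)*R1:  [   0  -24   27 ]
R3 <- R3 - (4)*R2:  [ 0  0  3 ]
Multipliers (in order of application): m_{21} = 2, m_{31} = 1, m_{32} = 4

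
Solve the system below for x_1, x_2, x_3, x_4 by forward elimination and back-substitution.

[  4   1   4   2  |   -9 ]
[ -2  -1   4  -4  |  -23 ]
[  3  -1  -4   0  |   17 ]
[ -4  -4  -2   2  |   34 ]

Forward elimination on [A|b]:
R2 <- R2 - (-1/2)*R1:  [     0   -1/2      6     -3  -55/2 ]
R3 <- R3 - (3/4)*R1:  [    0  -7/4    -7  -3/2  95/4 ]
R4 <- R4 - (-1)*R1:  [  0  -3   2   4  25 ]
R3 <- R3 - (7/2)*R2:  [   0    0  -28    9  120 ]
R4 <- R4 - (6)*R2:  [   0    0  -34   22  190 ]
R4 <- R4 - (17/14)*R3:  [      0       0       0  155/14   310/7 ]
Row echelon form:
[ 4     1    4       2  |     -9 ]
[ 0  -1/2    6      -3  |  -55/2 ]
[ 0     0  -28       9  |    120 ]
[ 0     0    0  155/14  |  310/7 ]
Back-substitution:
x_4 = (310/7) / (155/14) = 4
x_3 = (120 - (9)*(4)) / -28 = -3
x_2 = (-55/2 - (6)*(-3) - (-3)*(4)) / (-1/2) = -5
x_1 = (-9 - (1)*(-5) - (4)*(-3) - (2)*(4)) / 4 = 0

(0, -5, -3, 4)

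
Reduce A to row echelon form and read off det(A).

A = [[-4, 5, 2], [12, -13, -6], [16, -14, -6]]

Forward elimination:
R2 <- R2 - (-3)*R1:  [ 0  2  0 ]
R3 <- R3 - (-4)*R1:  [ 0  6  2 ]
R3 <- R3 - (3)*R2:  [ 0  0  2 ]
Upper-triangular form:
[ -4  5  2 ]
[  0  2  0 ]
[  0  0  2 ]
det(A) = (-1)^0 * (-4) * (2) * (2) = -16  (0 row swaps -> sign +1)

det(A) = -16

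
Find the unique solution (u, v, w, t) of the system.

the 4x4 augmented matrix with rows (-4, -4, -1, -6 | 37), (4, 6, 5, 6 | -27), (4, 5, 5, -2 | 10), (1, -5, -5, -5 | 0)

(-5, 3, 1, -5)

Forward elimination on [A|b]:
R2 <- R2 - (-1)*R1:  [  0   2   4   0  10 ]
R3 <- R3 - (-1)*R1:  [  0   1   4  -8  47 ]
R4 <- R4 - (-1/4)*R1:  [     0     -6  -21/4  -13/2   37/4 ]
R3 <- R3 - (1/2)*R2:  [  0   0   2  -8  42 ]
R4 <- R4 - (-3)*R2:  [     0      0   27/4  -13/2  157/4 ]
R4 <- R4 - (27/8)*R3:  [      0       0       0    41/2  -205/2 ]
Row echelon form:
[ -4  -4  -1    -6  |      37 ]
[  0   2   4     0  |      10 ]
[  0   0   2    -8  |      42 ]
[  0   0   0  41/2  |  -205/2 ]
Back-substitution:
t = (-205/2) / (41/2) = -5
w = (42 - (-8)*(-5)) / 2 = 1
v = (10 - (4)*(1)) / 2 = 3
u = (37 - (-4)*(3) - (-1)*(1) - (-6)*(-5)) / -4 = -5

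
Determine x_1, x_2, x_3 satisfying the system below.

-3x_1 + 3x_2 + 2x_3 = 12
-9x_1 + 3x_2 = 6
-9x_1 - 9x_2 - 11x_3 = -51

Forward elimination on [A|b]:
R2 <- R2 - (3)*R1:  [   0   -6   -6  -30 ]
R3 <- R3 - (3)*R1:  [   0  -18  -17  -87 ]
R3 <- R3 - (3)*R2:  [ 0  0  1  3 ]
Row echelon form:
[ -3   3   2  |   12 ]
[  0  -6  -6  |  -30 ]
[  0   0   1  |    3 ]
Back-substitution:
x_3 = (3) / 1 = 3
x_2 = (-30 - (-6)*(3)) / -6 = 2
x_1 = (12 - (3)*(2) - (2)*(3)) / -3 = 0

(0, 2, 3)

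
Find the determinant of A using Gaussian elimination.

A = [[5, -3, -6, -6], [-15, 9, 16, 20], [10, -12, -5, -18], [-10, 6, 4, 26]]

det(A) = -360

Forward elimination:
R2 <- R2 - (-3)*R1:  [  0   0  -2   2 ]
R3 <- R3 - (2)*R1:  [  0  -6   7  -6 ]
R4 <- R4 - (-2)*R1:  [  0   0  -8  14 ]
R2 <-> R3   (pivot in column 2 was zero)
[ 5  -3  -6  -6 ]
[ 0  -6   7  -6 ]
[ 0   0  -2   2 ]
[ 0   0  -8  14 ]
R4 <- R4 - (4)*R3:  [ 0  0  0  6 ]
Upper-triangular form:
[ 5  -3  -6  -6 ]
[ 0  -6   7  -6 ]
[ 0   0  -2   2 ]
[ 0   0   0   6 ]
det(A) = (-1)^1 * (5) * (-6) * (-2) * (6) = -360  (1 row swap -> sign -1)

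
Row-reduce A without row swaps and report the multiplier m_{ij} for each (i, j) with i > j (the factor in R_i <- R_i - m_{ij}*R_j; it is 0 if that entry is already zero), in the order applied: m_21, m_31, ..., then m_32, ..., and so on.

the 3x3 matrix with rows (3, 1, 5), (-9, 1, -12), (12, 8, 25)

multipliers: -3, 4, 1

Forward elimination:
R2 <- R2 - (-3)*R1:  [ 0  4  3 ]
R3 <- R3 - (4)*R1:  [ 0  4  5 ]
R3 <- R3 - (1)*R2:  [ 0  0  2 ]
Multipliers (in order of application): m_{21} = -3, m_{31} = 4, m_{32} = 1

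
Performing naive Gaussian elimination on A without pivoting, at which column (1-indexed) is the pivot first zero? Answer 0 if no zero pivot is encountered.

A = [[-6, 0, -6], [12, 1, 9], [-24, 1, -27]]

Naive forward elimination:
R2 <- R2 - (-2)*R1:  [  0   1  -3 ]
R3 <- R3 - (4)*R1:  [  0   1  -3 ]
R3 <- R3 - (1)*R2:  [ 0  0  0 ]
Matrix at this point:
[ -6  0  -6 ]
[  0  1  -3 ]
[  0  0   0 ]
Pivot entry (3,3) in the last row is zero and there are no rows below to swap with -> zero pivot in column 3 (A is singular).

first zero-pivot column = 3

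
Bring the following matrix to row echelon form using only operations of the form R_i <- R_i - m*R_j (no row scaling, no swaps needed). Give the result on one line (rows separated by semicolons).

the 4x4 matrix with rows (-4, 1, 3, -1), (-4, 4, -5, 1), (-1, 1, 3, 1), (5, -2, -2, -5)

REF = [-4 1 3 -1; 0 3 -8 2; 0 0 17/4 3/4; 0 0 0 -97/17]

Forward elimination:
R2 <- R2 - (1)*R1:  [  0   3  -8   2 ]
R3 <- R3 - (1/4)*R1:  [   0  3/4  9/4  5/4 ]
R4 <- R4 - (-5/4)*R1:  [     0   -3/4    7/4  -25/4 ]
R3 <- R3 - (1/4)*R2:  [    0     0  17/4   3/4 ]
R4 <- R4 - (-1/4)*R2:  [     0      0   -1/4  -23/4 ]
R4 <- R4 - (-1/17)*R3:  [      0       0       0  -97/17 ]
Row echelon form:
[ -4  1     3      -1 ]
[  0  3    -8       2 ]
[  0  0  17/4     3/4 ]
[  0  0     0  -97/17 ]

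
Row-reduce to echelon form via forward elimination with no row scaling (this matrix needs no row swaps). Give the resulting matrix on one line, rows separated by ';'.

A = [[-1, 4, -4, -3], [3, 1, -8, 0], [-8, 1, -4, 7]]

REF = [-1 4 -4 -3; 0 13 -20 -9; 0 0 -256/13 124/13]

Forward elimination:
R2 <- R2 - (-3)*R1:  [   0   13  -20   -9 ]
R3 <- R3 - (8)*R1:  [   0  -31   28   31 ]
R3 <- R3 - (-31/13)*R2:  [       0        0  -256/13   124/13 ]
Row echelon form:
[ -1   4       -4      -3 ]
[  0  13      -20      -9 ]
[  0   0  -256/13  124/13 ]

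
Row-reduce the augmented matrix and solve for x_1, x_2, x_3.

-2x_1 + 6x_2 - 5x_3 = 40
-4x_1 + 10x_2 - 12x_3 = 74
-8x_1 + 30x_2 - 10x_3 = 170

(0, 5, -2)

Forward elimination on [A|b]:
R2 <- R2 - (2)*R1:  [  0  -2  -2  -6 ]
R3 <- R3 - (4)*R1:  [  0   6  10  10 ]
R3 <- R3 - (-3)*R2:  [  0   0   4  -8 ]
Row echelon form:
[ -2   6  -5  |  40 ]
[  0  -2  -2  |  -6 ]
[  0   0   4  |  -8 ]
Back-substitution:
x_3 = (-8) / 4 = -2
x_2 = (-6 - (-2)*(-2)) / -2 = 5
x_1 = (40 - (6)*(5) - (-5)*(-2)) / -2 = 0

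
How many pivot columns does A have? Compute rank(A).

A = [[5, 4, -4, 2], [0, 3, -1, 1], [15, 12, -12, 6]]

Row reduction:
R3 <- R3 - (3)*R1:  [ 0  0  0  0 ]
Row echelon form:
[ 5  4  -4  2 ]
[ 0  3  -1  1 ]
[ 0  0   0  0 ]
Nonzero rows / pivot columns: 2

rank(A) = 2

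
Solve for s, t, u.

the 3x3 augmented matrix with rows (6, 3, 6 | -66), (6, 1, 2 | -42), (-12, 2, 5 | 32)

Forward elimination on [A|b]:
R2 <- R2 - (1)*R1:  [  0  -2  -4  24 ]
R3 <- R3 - (-2)*R1:  [    0     8    17  -100 ]
R3 <- R3 - (-4)*R2:  [  0   0   1  -4 ]
Row echelon form:
[ 6   3   6  |  -66 ]
[ 0  -2  -4  |   24 ]
[ 0   0   1  |   -4 ]
Back-substitution:
u = (-4) / 1 = -4
t = (24 - (-4)*(-4)) / -2 = -4
s = (-66 - (3)*(-4) - (6)*(-4)) / 6 = -5

(-5, -4, -4)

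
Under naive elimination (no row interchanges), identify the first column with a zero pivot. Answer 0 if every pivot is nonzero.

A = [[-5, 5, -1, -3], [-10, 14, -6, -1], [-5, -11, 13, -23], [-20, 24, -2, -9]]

first zero-pivot column = 0

Naive forward elimination:
R2 <- R2 - (2)*R1:  [  0   4  -4   5 ]
R3 <- R3 - (1)*R1:  [   0  -16   14  -20 ]
R4 <- R4 - (4)*R1:  [ 0  4  2  3 ]
R3 <- R3 - (-4)*R2:  [  0   0  -2   0 ]
R4 <- R4 - (1)*R2:  [  0   0   6  -2 ]
R4 <- R4 - (-3)*R3:  [  0   0   0  -2 ]
All pivots nonzero; naive elimination completes without hitting a zero pivot.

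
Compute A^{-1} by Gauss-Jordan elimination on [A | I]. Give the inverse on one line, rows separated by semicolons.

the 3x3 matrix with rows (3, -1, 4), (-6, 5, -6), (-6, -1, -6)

inverse = [-1 -5/18 -7/18; 0 1/6 -1/6; 1 1/4 1/4]

Gauss-Jordan on [A | I]:
R1 <- (1/3)*R1:  [    1  -1/3   4/3  |   1/3     0     0 ]
R2 <- R2 - (-6)*R1:  [ 0  3  2  |  2  1  0 ]
R3 <- R3 - (-6)*R1:  [  0  -3   2  |   2   0   1 ]
R2 <- (1/3)*R2:  [   0    1  2/3  |  2/3  1/3    0 ]
R1 <- R1 - (-1/3)*R2:  [    1     0  14/9  |   5/9   1/9     0 ]
R3 <- R3 - (-3)*R2:  [ 0  0  4  |  4  1  1 ]
R3 <- (1/4)*R3:  [   0    0    1  |    1  1/4  1/4 ]
R1 <- R1 - (14/9)*R3:  [     1      0      0  |     -1  -5/18  -7/18 ]
R2 <- R2 - (2/3)*R3:  [    0     1     0  |     0   1/6  -1/6 ]
Right block of [I | A^{-1}] is the inverse:
[ -1  -5/18  -7/18 ]
[  0    1/6   -1/6 ]
[  1    1/4    1/4 ]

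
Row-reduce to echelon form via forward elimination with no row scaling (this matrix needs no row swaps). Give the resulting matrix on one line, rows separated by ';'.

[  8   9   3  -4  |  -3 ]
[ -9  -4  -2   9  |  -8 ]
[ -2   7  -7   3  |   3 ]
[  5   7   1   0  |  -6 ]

Forward elimination:
R2 <- R2 - (-9/8)*R1:  [     0   49/8   11/8    9/2  -91/8 ]
R3 <- R3 - (-1/4)*R1:  [     0   37/4  -25/4      2    9/4 ]
R4 <- R4 - (5/8)*R1:  [     0   11/8   -7/8    5/2  -33/8 ]
R3 <- R3 - (74/49)*R2:  [       0        0  -408/49  -235/49    136/7 ]
R4 <- R4 - (11/49)*R2:  [      0       0  -58/49   73/49   -11/7 ]
R4 <- R4 - (29/204)*R3:  [       0        0        0  443/204    -13/3 ]
Row echelon form:
[ 8     9        3       -4  |     -3 ]
[ 0  49/8     11/8      9/2  |  -91/8 ]
[ 0     0  -408/49  -235/49  |  136/7 ]
[ 0     0        0  443/204  |  -13/3 ]

REF = [8 9 3 -4 -3; 0 49/8 11/8 9/2 -91/8; 0 0 -408/49 -235/49 136/7; 0 0 0 443/204 -13/3]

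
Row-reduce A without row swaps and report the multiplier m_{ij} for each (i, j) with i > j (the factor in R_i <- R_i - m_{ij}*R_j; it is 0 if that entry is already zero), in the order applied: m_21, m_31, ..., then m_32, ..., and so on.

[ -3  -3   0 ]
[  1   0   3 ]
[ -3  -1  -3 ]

Forward elimination:
R2 <- R2 - (-1/3)*R1:  [  0  -1   3 ]
R3 <- R3 - (1)*R1:  [  0   2  -3 ]
R3 <- R3 - (-2)*R2:  [ 0  0  3 ]
Multipliers (in order of application): m_{21} = -1/3, m_{31} = 1, m_{32} = -2

multipliers: -1/3, 1, -2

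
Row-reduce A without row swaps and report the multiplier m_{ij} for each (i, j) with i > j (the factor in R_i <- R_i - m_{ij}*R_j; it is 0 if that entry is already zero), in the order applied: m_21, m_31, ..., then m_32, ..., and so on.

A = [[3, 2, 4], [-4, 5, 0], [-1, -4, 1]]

multipliers: -4/3, -1/3, -10/23

Forward elimination:
R2 <- R2 - (-4/3)*R1:  [    0  23/3  16/3 ]
R3 <- R3 - (-1/3)*R1:  [     0  -10/3    7/3 ]
R3 <- R3 - (-10/23)*R2:  [      0       0  107/23 ]
Multipliers (in order of application): m_{21} = -4/3, m_{31} = -1/3, m_{32} = -10/23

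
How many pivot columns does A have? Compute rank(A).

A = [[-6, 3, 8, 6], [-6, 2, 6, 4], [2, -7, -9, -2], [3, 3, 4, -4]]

rank(A) = 4

Row reduction:
R2 <- R2 - (1)*R1:  [  0  -1  -2  -2 ]
R3 <- R3 - (-1/3)*R1:  [     0     -6  -19/3      0 ]
R4 <- R4 - (-1/2)*R1:  [   0  9/2    8   -1 ]
R3 <- R3 - (6)*R2:  [    0     0  17/3    12 ]
R4 <- R4 - (-9/2)*R2:  [   0    0   -1  -10 ]
R4 <- R4 - (-3/17)*R3:  [       0        0        0  -134/17 ]
Row echelon form:
[ -6   3     8        6 ]
[  0  -1    -2       -2 ]
[  0   0  17/3       12 ]
[  0   0     0  -134/17 ]
Nonzero rows / pivot columns: 4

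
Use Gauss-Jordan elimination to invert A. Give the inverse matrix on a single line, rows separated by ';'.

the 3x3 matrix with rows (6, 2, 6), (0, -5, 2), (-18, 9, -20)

inverse = [-41/60 -47/60 -17/60; 3/10 1/10 1/10; 3/4 3/4 1/4]

Gauss-Jordan on [A | I]:
R1 <- (1/6)*R1:  [   1  1/3    1  |  1/6    0    0 ]
R3 <- R3 - (-18)*R1:  [  0  15  -2  |   3   0   1 ]
R2 <- (1/-5)*R2:  [    0     1  -2/5  |     0  -1/5     0 ]
R1 <- R1 - (1/3)*R2:  [     1      0  17/15  |    1/6   1/15      0 ]
R3 <- R3 - (15)*R2:  [ 0  0  4  |  3  3  1 ]
R3 <- (1/4)*R3:  [   0    0    1  |  3/4  3/4  1/4 ]
R1 <- R1 - (17/15)*R3:  [      1       0       0  |  -41/60  -47/60  -17/60 ]
R2 <- R2 - (-2/5)*R3:  [    0     1     0  |  3/10  1/10  1/10 ]
Right block of [I | A^{-1}] is the inverse:
[ -41/60  -47/60  -17/60 ]
[   3/10    1/10    1/10 ]
[    3/4     3/4     1/4 ]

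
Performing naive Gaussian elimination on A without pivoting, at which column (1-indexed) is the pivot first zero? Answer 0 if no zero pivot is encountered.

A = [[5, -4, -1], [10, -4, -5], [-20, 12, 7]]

first zero-pivot column = 3

Naive forward elimination:
R2 <- R2 - (2)*R1:  [  0   4  -3 ]
R3 <- R3 - (-4)*R1:  [  0  -4   3 ]
R3 <- R3 - (-1)*R2:  [ 0  0  0 ]
Matrix at this point:
[ 5  -4  -1 ]
[ 0   4  -3 ]
[ 0   0   0 ]
Pivot entry (3,3) in the last row is zero and there are no rows below to swap with -> zero pivot in column 3 (A is singular).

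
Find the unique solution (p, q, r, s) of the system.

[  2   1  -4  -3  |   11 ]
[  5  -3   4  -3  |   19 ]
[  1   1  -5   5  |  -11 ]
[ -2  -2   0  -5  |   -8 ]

Forward elimination on [A|b]:
R2 <- R2 - (5/2)*R1:  [     0  -11/2     14    9/2  -17/2 ]
R3 <- R3 - (1/2)*R1:  [     0    1/2     -3   13/2  -33/2 ]
R4 <- R4 - (-1)*R1:  [  0  -1  -4  -8   3 ]
R3 <- R3 - (-1/11)*R2:  [       0        0   -19/11    76/11  -190/11 ]
R4 <- R4 - (2/11)*R2:  [      0       0  -72/11  -97/11   50/11 ]
R4 <- R4 - (72/19)*R3:  [   0    0    0  -35   70 ]
Row echelon form:
[ 2      1      -4     -3  |       11 ]
[ 0  -11/2      14    9/2  |    -17/2 ]
[ 0      0  -19/11  76/11  |  -190/11 ]
[ 0      0       0    -35  |       70 ]
Back-substitution:
s = (70) / -35 = -2
r = (-190/11 - (76/11)*(-2)) / (-19/11) = 2
q = (-17/2 - (14)*(2) - (9/2)*(-2)) / (-11/2) = 5
p = (11 - (1)*(5) - (-4)*(2) - (-3)*(-2)) / 2 = 4

(4, 5, 2, -2)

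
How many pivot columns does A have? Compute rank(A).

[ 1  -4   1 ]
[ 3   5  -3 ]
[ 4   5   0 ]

rank(A) = 3

Row reduction:
R2 <- R2 - (3)*R1:  [  0  17  -6 ]
R3 <- R3 - (4)*R1:  [  0  21  -4 ]
R3 <- R3 - (21/17)*R2:  [     0      0  58/17 ]
Row echelon form:
[ 1  -4      1 ]
[ 0  17     -6 ]
[ 0   0  58/17 ]
Nonzero rows / pivot columns: 3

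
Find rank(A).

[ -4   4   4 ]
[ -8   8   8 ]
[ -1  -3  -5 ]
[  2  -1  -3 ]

rank(A) = 3

Row reduction:
R2 <- R2 - (2)*R1:  [ 0  0  0 ]
R3 <- R3 - (1/4)*R1:  [  0  -4  -6 ]
R4 <- R4 - (-1/2)*R1:  [  0   1  -1 ]
R2 <-> R3   (pivot in column 2 was zero)
[ -4   4   4 ]
[  0  -4  -6 ]
[  0   0   0 ]
[  0   1  -1 ]
R4 <- R4 - (-1/4)*R2:  [    0     0  -5/2 ]
R3 <-> R4   (pivot in column 3 was zero)
[ -4   4     4 ]
[  0  -4    -6 ]
[  0   0  -5/2 ]
[  0   0     0 ]
Row echelon form:
[ -4   4     4 ]
[  0  -4    -6 ]
[  0   0  -5/2 ]
[  0   0     0 ]
Nonzero rows / pivot columns: 3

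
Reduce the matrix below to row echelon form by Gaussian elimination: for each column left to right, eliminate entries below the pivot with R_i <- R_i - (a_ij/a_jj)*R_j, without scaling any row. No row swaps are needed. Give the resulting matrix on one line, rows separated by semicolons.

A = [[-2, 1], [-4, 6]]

REF = [-2 1; 0 4]

Forward elimination:
R2 <- R2 - (2)*R1:  [ 0  4 ]
Row echelon form:
[ -2  1 ]
[  0  4 ]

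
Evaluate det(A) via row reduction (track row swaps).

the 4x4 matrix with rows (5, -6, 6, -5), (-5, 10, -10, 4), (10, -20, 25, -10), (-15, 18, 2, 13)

det(A) = 600

Forward elimination:
R2 <- R2 - (-1)*R1:  [  0   4  -4  -1 ]
R3 <- R3 - (2)*R1:  [  0  -8  13   0 ]
R4 <- R4 - (-3)*R1:  [  0   0  20  -2 ]
R3 <- R3 - (-2)*R2:  [  0   0   5  -2 ]
R4 <- R4 - (4)*R3:  [ 0  0  0  6 ]
Upper-triangular form:
[ 5  -6   6  -5 ]
[ 0   4  -4  -1 ]
[ 0   0   5  -2 ]
[ 0   0   0   6 ]
det(A) = (-1)^0 * (5) * (4) * (5) * (6) = 600  (0 row swaps -> sign +1)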